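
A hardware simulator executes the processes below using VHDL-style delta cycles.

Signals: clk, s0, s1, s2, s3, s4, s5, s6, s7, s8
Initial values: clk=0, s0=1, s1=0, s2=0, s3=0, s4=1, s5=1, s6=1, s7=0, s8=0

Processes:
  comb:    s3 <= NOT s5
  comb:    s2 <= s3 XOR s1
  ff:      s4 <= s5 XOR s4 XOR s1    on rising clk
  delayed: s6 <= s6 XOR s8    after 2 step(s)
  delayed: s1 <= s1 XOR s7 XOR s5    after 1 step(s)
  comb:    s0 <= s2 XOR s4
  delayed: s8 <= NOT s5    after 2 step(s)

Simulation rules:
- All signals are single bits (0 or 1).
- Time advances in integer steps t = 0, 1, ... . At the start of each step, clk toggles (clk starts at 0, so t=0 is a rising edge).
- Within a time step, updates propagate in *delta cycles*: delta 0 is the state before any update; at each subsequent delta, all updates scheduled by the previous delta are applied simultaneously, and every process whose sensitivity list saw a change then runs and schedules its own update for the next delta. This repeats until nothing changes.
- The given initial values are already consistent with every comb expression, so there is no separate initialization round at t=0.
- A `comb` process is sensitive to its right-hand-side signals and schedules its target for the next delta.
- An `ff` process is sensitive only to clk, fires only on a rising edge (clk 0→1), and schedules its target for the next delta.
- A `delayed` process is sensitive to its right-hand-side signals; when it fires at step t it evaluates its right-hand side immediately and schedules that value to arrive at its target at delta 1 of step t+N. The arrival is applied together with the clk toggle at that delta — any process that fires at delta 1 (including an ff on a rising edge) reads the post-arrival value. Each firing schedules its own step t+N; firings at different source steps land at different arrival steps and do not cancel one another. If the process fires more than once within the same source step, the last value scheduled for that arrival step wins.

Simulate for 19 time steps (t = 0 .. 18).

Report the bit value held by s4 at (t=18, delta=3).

[bits: clk,s4,s8,s7,s1,s3,s6,s0,s2,s5]
t=0: Δ0=0100001101 Δ1=1100001101 Δ2=1000001101 Δ3=1000001001 | 3Δ
t=1: Δ0=1000001001 Δ1=0000001001 | 1Δ
t=2: Δ0=0000001001 Δ1=1000001001 Δ2=1100001001 Δ3=1100001101 | 3Δ
t=3: Δ0=1100001101 Δ1=0100001101 | 1Δ
t=4: Δ0=0100001101 Δ1=1100001101 Δ2=1000001101 Δ3=1000001001 | 3Δ
t=5: Δ0=1000001001 Δ1=0000001001 | 1Δ
t=6: Δ0=0000001001 Δ1=1000001001 Δ2=1100001001 Δ3=1100001101 | 3Δ
t=7: Δ0=1100001101 Δ1=0100001101 | 1Δ
t=8: Δ0=0100001101 Δ1=1100001101 Δ2=1000001101 Δ3=1000001001 | 3Δ
t=9: Δ0=1000001001 Δ1=0000001001 | 1Δ
t=10: Δ0=0000001001 Δ1=1000001001 Δ2=1100001001 Δ3=1100001101 | 3Δ
t=11: Δ0=1100001101 Δ1=0100001101 | 1Δ
t=12: Δ0=0100001101 Δ1=1100001101 Δ2=1000001101 Δ3=1000001001 | 3Δ
t=13: Δ0=1000001001 Δ1=0000001001 | 1Δ
t=14: Δ0=0000001001 Δ1=1000001001 Δ2=1100001001 Δ3=1100001101 | 3Δ
t=15: Δ0=1100001101 Δ1=0100001101 | 1Δ
t=16: Δ0=0100001101 Δ1=1100001101 Δ2=1000001101 Δ3=1000001001 | 3Δ
t=17: Δ0=1000001001 Δ1=0000001001 | 1Δ
t=18: Δ0=0000001001 Δ1=1000001001 Δ2=1100001001 Δ3=1100001101 | 3Δ

1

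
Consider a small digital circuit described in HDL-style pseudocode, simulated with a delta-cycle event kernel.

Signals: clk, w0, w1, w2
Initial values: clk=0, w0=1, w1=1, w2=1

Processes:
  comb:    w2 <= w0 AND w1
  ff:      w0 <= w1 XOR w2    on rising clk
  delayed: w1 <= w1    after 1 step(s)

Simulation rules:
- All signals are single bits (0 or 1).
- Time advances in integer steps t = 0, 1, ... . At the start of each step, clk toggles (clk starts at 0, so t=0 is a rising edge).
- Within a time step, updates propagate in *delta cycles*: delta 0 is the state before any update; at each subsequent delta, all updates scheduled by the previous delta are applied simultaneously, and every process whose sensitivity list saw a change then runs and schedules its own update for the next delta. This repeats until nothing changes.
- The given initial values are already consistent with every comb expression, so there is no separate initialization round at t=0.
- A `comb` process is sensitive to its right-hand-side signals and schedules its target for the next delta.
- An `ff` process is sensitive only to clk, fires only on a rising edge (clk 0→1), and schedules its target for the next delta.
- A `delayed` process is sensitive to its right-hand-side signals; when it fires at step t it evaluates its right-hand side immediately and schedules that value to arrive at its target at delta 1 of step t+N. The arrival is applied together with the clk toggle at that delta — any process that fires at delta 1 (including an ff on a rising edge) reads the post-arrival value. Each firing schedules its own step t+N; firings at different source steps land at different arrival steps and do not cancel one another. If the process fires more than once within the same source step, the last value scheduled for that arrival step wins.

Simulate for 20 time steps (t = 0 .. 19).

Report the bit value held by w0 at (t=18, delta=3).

[bits: w2,w0,clk,w1]
t=0: Δ0=1101 Δ1=1111 Δ2=1011 Δ3=0011 | 3Δ
t=1: Δ0=0011 Δ1=0001 | 1Δ
t=2: Δ0=0001 Δ1=0011 Δ2=0111 Δ3=1111 | 3Δ
t=3: Δ0=1111 Δ1=1101 | 1Δ
t=4: Δ0=1101 Δ1=1111 Δ2=1011 Δ3=0011 | 3Δ
t=5: Δ0=0011 Δ1=0001 | 1Δ
t=6: Δ0=0001 Δ1=0011 Δ2=0111 Δ3=1111 | 3Δ
t=7: Δ0=1111 Δ1=1101 | 1Δ
t=8: Δ0=1101 Δ1=1111 Δ2=1011 Δ3=0011 | 3Δ
t=9: Δ0=0011 Δ1=0001 | 1Δ
t=10: Δ0=0001 Δ1=0011 Δ2=0111 Δ3=1111 | 3Δ
t=11: Δ0=1111 Δ1=1101 | 1Δ
t=12: Δ0=1101 Δ1=1111 Δ2=1011 Δ3=0011 | 3Δ
t=13: Δ0=0011 Δ1=0001 | 1Δ
t=14: Δ0=0001 Δ1=0011 Δ2=0111 Δ3=1111 | 3Δ
t=15: Δ0=1111 Δ1=1101 | 1Δ
t=16: Δ0=1101 Δ1=1111 Δ2=1011 Δ3=0011 | 3Δ
t=17: Δ0=0011 Δ1=0001 | 1Δ
t=18: Δ0=0001 Δ1=0011 Δ2=0111 Δ3=1111 | 3Δ
t=19: Δ0=1111 Δ1=1101 | 1Δ

1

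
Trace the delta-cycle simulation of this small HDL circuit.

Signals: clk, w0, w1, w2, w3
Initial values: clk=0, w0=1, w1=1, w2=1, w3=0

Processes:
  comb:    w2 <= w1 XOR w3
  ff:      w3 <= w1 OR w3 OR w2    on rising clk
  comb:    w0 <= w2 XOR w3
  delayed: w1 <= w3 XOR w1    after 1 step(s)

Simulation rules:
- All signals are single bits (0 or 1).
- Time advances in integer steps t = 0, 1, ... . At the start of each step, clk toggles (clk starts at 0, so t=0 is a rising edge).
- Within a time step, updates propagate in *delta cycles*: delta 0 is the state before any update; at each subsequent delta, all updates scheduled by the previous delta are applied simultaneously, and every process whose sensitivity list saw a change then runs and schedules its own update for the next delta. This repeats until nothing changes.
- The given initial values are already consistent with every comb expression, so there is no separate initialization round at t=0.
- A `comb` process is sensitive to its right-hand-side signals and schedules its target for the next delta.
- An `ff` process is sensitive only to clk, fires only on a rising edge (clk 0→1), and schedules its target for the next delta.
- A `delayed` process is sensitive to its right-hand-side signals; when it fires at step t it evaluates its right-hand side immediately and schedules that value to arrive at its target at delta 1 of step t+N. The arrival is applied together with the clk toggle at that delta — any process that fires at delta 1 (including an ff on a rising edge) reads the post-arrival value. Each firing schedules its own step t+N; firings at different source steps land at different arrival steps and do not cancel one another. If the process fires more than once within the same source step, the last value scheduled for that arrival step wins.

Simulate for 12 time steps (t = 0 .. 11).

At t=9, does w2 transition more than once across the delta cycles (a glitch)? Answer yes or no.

no

t=0 Δ0: clk=0 w1=1 w3=0 w0=1 w2=1
  Δ1: clk:0→1
  Δ2: w3:0→1
  Δ3: w0:1→0, w2:1→0
  Δ4: w0:0→1
  (4Δ to stable)
t=1 Δ0: clk=1 w1=1 w3=1 w0=1 w2=0
  Δ1: clk:1→0, w1:1→0
  Δ2: w2:0→1
  Δ3: w0:1→0
  (3Δ to stable)
t=2 Δ0: clk=0 w1=0 w3=1 w0=0 w2=1
  Δ1: clk:0→1, w1:0→1
  Δ2: w2:1→0
  Δ3: w0:0→1
  (3Δ to stable)
t=3 Δ0: clk=1 w1=1 w3=1 w0=1 w2=0
  Δ1: clk:1→0, w1:1→0
  Δ2: w2:0→1
  Δ3: w0:1→0
  (3Δ to stable)
t=4 Δ0: clk=0 w1=0 w3=1 w0=0 w2=1
  Δ1: clk:0→1, w1:0→1
  Δ2: w2:1→0
  Δ3: w0:0→1
  (3Δ to stable)
t=5 Δ0: clk=1 w1=1 w3=1 w0=1 w2=0
  Δ1: clk:1→0, w1:1→0
  Δ2: w2:0→1
  Δ3: w0:1→0
  (3Δ to stable)
t=6 Δ0: clk=0 w1=0 w3=1 w0=0 w2=1
  Δ1: clk:0→1, w1:0→1
  Δ2: w2:1→0
  Δ3: w0:0→1
  (3Δ to stable)
t=7 Δ0: clk=1 w1=1 w3=1 w0=1 w2=0
  Δ1: clk:1→0, w1:1→0
  Δ2: w2:0→1
  Δ3: w0:1→0
  (3Δ to stable)
t=8 Δ0: clk=0 w1=0 w3=1 w0=0 w2=1
  Δ1: clk:0→1, w1:0→1
  Δ2: w2:1→0
  Δ3: w0:0→1
  (3Δ to stable)
t=9 Δ0: clk=1 w1=1 w3=1 w0=1 w2=0
  Δ1: clk:1→0, w1:1→0
  Δ2: w2:0→1
  Δ3: w0:1→0
  (3Δ to stable)
t=10 Δ0: clk=0 w1=0 w3=1 w0=0 w2=1
  Δ1: clk:0→1, w1:0→1
  Δ2: w2:1→0
  Δ3: w0:0→1
  (3Δ to stable)
t=11 Δ0: clk=1 w1=1 w3=1 w0=1 w2=0
  Δ1: clk:1→0, w1:1→0
  Δ2: w2:0→1
  Δ3: w0:1→0
  (3Δ to stable)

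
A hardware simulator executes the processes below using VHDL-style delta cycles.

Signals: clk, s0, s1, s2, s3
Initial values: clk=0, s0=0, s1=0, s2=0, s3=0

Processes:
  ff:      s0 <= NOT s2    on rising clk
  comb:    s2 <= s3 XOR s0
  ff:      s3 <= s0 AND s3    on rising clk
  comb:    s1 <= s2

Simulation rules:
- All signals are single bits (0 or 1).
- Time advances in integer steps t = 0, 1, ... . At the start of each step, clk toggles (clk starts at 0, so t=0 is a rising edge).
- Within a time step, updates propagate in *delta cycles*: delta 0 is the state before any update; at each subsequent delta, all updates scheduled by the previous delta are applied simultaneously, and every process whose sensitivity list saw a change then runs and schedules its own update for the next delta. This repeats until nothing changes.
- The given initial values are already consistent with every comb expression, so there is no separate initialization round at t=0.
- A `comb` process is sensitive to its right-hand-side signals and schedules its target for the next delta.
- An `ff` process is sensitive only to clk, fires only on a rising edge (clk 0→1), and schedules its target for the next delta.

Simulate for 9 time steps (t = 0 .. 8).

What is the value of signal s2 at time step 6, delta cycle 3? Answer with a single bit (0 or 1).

[bits: s3,clk,s1,s0,s2]
t=0: Δ0=00000 Δ1=01000 Δ2=01010 Δ3=01011 Δ4=01111 | 4Δ
t=1: Δ0=01111 Δ1=00111 | 1Δ
t=2: Δ0=00111 Δ1=01111 Δ2=01101 Δ3=01100 Δ4=01000 | 4Δ
t=3: Δ0=01000 Δ1=00000 | 1Δ
t=4: Δ0=00000 Δ1=01000 Δ2=01010 Δ3=01011 Δ4=01111 | 4Δ
t=5: Δ0=01111 Δ1=00111 | 1Δ
t=6: Δ0=00111 Δ1=01111 Δ2=01101 Δ3=01100 Δ4=01000 | 4Δ
t=7: Δ0=01000 Δ1=00000 | 1Δ
t=8: Δ0=00000 Δ1=01000 Δ2=01010 Δ3=01011 Δ4=01111 | 4Δ

0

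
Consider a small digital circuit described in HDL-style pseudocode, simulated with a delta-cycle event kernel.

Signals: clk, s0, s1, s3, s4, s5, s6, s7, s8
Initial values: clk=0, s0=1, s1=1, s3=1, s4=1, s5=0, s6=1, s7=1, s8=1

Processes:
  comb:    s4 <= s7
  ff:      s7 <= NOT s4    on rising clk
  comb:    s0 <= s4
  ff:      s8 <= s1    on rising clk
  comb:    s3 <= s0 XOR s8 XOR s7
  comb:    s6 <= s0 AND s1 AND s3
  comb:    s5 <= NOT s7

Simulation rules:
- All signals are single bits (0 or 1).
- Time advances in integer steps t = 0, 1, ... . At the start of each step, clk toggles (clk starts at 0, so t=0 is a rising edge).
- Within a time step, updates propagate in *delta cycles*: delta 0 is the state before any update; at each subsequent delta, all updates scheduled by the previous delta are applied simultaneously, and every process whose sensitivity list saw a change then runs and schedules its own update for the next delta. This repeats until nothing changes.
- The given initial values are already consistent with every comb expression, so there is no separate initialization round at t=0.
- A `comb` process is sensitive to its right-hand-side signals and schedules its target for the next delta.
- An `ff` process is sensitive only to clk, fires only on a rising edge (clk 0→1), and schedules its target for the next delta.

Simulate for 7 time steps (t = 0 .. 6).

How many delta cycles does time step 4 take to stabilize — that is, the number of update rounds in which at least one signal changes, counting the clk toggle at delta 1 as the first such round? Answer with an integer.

t=0 Δ0: s6=1 s3=1 s5=0 s0=1 s7=1 s8=1 clk=0 s1=1 s4=1
  Δ1: clk:0→1
  Δ2: s7:1→0
  Δ3: s3:1→0, s5:0→1, s4:1→0
  Δ4: s6:1→0, s0:1→0
  Δ5: s3:0→1
  (5Δ to stable)
t=1 Δ0: s6=0 s3=1 s5=1 s0=0 s7=0 s8=1 clk=1 s1=1 s4=0
  Δ1: clk:1→0
  (1Δ to stable)
t=2 Δ0: s6=0 s3=1 s5=1 s0=0 s7=0 s8=1 clk=0 s1=1 s4=0
  Δ1: clk:0→1
  Δ2: s7:0→1
  Δ3: s3:1→0, s5:1→0, s4:0→1
  Δ4: s0:0→1
  Δ5: s3:0→1
  Δ6: s6:0→1
  (6Δ to stable)
t=3 Δ0: s6=1 s3=1 s5=0 s0=1 s7=1 s8=1 clk=1 s1=1 s4=1
  Δ1: clk:1→0
  (1Δ to stable)
t=4 Δ0: s6=1 s3=1 s5=0 s0=1 s7=1 s8=1 clk=0 s1=1 s4=1
  Δ1: clk:0→1
  Δ2: s7:1→0
  Δ3: s3:1→0, s5:0→1, s4:1→0
  Δ4: s6:1→0, s0:1→0
  Δ5: s3:0→1
  (5Δ to stable)
t=5 Δ0: s6=0 s3=1 s5=1 s0=0 s7=0 s8=1 clk=1 s1=1 s4=0
  Δ1: clk:1→0
  (1Δ to stable)
t=6 Δ0: s6=0 s3=1 s5=1 s0=0 s7=0 s8=1 clk=0 s1=1 s4=0
  Δ1: clk:0→1
  Δ2: s7:0→1
  Δ3: s3:1→0, s5:1→0, s4:0→1
  Δ4: s0:0→1
  Δ5: s3:0→1
  Δ6: s6:0→1
  (6Δ to stable)

5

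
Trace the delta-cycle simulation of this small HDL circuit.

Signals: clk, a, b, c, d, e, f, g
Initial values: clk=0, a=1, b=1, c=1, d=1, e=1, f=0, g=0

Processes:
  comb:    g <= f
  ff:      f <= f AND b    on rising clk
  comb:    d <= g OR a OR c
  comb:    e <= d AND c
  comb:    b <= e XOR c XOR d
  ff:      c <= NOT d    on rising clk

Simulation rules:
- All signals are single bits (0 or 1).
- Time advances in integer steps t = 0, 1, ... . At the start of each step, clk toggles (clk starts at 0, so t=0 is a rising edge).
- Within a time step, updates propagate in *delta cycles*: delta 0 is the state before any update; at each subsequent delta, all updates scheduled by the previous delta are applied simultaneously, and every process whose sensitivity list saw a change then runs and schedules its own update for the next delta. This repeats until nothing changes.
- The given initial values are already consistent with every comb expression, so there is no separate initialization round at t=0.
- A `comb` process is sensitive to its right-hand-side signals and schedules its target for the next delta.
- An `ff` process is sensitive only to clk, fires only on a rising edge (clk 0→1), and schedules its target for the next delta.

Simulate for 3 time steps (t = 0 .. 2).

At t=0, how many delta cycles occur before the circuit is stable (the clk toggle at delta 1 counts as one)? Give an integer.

4

[bits: a,d,b,e,f,clk,c,g]
t=0: Δ0=11110010 Δ1=11110110 Δ2=11110100 Δ3=11000100 Δ4=11100100 | 4Δ
t=1: Δ0=11100100 Δ1=11100000 | 1Δ
t=2: Δ0=11100000 Δ1=11100100 | 1Δ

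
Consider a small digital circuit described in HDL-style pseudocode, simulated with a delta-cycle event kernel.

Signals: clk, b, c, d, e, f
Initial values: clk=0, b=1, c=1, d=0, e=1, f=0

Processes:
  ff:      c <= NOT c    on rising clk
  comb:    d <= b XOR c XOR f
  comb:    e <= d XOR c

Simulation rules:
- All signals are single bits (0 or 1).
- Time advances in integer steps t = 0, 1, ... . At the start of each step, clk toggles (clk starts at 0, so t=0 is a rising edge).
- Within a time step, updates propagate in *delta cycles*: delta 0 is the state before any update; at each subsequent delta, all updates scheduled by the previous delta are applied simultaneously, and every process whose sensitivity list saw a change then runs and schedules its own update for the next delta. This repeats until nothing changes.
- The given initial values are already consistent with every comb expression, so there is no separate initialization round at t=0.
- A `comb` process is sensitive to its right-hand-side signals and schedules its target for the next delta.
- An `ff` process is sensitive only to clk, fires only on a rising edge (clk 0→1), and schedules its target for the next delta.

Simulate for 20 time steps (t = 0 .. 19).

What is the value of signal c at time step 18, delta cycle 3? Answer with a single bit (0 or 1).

[bits: e,f,d,clk,c,b]
t=0: Δ0=100011 Δ1=100111 Δ2=100101 Δ3=001101 Δ4=101101 | 4Δ
t=1: Δ0=101101 Δ1=101001 | 1Δ
t=2: Δ0=101001 Δ1=101101 Δ2=101111 Δ3=000111 Δ4=100111 | 4Δ
t=3: Δ0=100111 Δ1=100011 | 1Δ
t=4: Δ0=100011 Δ1=100111 Δ2=100101 Δ3=001101 Δ4=101101 | 4Δ
t=5: Δ0=101101 Δ1=101001 | 1Δ
t=6: Δ0=101001 Δ1=101101 Δ2=101111 Δ3=000111 Δ4=100111 | 4Δ
t=7: Δ0=100111 Δ1=100011 | 1Δ
t=8: Δ0=100011 Δ1=100111 Δ2=100101 Δ3=001101 Δ4=101101 | 4Δ
t=9: Δ0=101101 Δ1=101001 | 1Δ
t=10: Δ0=101001 Δ1=101101 Δ2=101111 Δ3=000111 Δ4=100111 | 4Δ
t=11: Δ0=100111 Δ1=100011 | 1Δ
t=12: Δ0=100011 Δ1=100111 Δ2=100101 Δ3=001101 Δ4=101101 | 4Δ
t=13: Δ0=101101 Δ1=101001 | 1Δ
t=14: Δ0=101001 Δ1=101101 Δ2=101111 Δ3=000111 Δ4=100111 | 4Δ
t=15: Δ0=100111 Δ1=100011 | 1Δ
t=16: Δ0=100011 Δ1=100111 Δ2=100101 Δ3=001101 Δ4=101101 | 4Δ
t=17: Δ0=101101 Δ1=101001 | 1Δ
t=18: Δ0=101001 Δ1=101101 Δ2=101111 Δ3=000111 Δ4=100111 | 4Δ
t=19: Δ0=100111 Δ1=100011 | 1Δ

1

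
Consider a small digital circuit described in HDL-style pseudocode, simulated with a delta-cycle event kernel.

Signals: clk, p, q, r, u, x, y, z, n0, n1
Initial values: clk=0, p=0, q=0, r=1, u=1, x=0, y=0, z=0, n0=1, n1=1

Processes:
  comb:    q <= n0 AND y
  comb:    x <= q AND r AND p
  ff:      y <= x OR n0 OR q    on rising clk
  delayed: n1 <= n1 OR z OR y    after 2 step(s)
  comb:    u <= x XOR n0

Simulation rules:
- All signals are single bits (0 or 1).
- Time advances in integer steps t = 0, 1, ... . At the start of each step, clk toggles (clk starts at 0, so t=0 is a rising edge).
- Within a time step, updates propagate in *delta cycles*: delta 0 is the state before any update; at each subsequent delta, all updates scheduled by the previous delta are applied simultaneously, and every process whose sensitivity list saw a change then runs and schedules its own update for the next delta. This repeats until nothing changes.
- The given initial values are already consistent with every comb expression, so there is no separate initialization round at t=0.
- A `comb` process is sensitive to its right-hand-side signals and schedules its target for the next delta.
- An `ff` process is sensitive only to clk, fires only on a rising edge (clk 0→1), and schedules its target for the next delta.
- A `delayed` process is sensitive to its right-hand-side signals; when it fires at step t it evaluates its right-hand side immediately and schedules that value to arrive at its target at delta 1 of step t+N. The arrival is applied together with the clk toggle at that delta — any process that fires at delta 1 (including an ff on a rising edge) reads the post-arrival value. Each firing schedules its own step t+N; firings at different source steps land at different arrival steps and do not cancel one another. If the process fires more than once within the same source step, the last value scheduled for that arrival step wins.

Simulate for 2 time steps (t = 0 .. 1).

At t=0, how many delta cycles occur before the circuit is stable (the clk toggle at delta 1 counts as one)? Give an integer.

3

[bits: z,n1,p,u,x,q,clk,r,n0,y]
t=0: Δ0=0101000110 Δ1=0101001110 Δ2=0101001111 Δ3=0101011111 | 3Δ
t=1: Δ0=0101011111 Δ1=0101010111 | 1Δ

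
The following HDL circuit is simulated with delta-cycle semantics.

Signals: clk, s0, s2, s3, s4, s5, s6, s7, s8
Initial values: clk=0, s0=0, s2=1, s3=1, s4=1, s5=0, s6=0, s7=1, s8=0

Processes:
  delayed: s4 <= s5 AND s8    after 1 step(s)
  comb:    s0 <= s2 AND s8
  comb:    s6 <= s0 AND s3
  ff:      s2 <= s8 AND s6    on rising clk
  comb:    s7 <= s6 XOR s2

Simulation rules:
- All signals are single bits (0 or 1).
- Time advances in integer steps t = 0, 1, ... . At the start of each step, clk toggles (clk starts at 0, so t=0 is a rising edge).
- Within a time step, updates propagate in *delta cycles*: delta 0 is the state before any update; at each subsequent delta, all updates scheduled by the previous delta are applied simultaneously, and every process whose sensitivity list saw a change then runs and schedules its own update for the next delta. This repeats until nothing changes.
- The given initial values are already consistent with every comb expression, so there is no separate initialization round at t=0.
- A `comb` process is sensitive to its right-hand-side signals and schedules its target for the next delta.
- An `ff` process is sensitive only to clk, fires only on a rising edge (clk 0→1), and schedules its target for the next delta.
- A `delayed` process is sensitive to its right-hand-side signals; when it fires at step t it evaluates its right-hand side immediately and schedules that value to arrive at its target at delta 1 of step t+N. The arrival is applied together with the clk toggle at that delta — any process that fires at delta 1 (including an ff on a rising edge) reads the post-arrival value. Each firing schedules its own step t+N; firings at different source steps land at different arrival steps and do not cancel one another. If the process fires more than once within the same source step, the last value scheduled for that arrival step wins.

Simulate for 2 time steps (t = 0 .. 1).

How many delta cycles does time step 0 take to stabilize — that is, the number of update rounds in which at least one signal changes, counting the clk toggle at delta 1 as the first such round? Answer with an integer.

t0.Δ0 s5=0 s3=1 s6=0 s4=1 s0=0 s8=0 s7=1 clk=0 s2=1
t0.Δ1 s5=0 s3=1 s6=0 s4=1 s0=0 s8=0 s7=1 clk=1 s2=1
t0.Δ2 s5=0 s3=1 s6=0 s4=1 s0=0 s8=0 s7=1 clk=1 s2=0
t0.Δ3 s5=0 s3=1 s6=0 s4=1 s0=0 s8=0 s7=0 clk=1 s2=0
t1.Δ0 s5=0 s3=1 s6=0 s4=1 s0=0 s8=0 s7=0 clk=1 s2=0
t1.Δ1 s5=0 s3=1 s6=0 s4=1 s0=0 s8=0 s7=0 clk=0 s2=0

3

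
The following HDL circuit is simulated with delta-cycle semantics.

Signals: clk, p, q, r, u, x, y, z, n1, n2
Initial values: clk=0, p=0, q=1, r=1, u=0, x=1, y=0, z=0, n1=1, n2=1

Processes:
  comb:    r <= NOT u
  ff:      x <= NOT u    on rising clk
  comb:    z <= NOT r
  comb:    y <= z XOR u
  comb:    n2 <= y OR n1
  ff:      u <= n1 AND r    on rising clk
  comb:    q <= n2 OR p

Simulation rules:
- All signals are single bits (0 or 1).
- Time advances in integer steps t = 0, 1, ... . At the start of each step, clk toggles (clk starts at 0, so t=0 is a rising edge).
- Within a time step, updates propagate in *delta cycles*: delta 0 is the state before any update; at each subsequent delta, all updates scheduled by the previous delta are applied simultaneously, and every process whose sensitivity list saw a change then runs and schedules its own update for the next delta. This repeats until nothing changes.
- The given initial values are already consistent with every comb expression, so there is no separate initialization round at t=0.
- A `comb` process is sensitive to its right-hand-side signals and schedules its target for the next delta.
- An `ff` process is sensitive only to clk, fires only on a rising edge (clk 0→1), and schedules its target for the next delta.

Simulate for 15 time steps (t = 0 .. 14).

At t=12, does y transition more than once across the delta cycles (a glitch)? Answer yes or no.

yes

t=0 Δ0: n2=1 u=0 y=0 n1=1 q=1 x=1 clk=0 z=0 p=0 r=1
  Δ1: clk:0→1
  Δ2: u:0→1
  Δ3: y:0→1, r:1→0
  Δ4: z:0→1
  Δ5: y:1→0
  (5Δ to stable)
t=1 Δ0: n2=1 u=1 y=0 n1=1 q=1 x=1 clk=1 z=1 p=0 r=0
  Δ1: clk:1→0
  (1Δ to stable)
t=2 Δ0: n2=1 u=1 y=0 n1=1 q=1 x=1 clk=0 z=1 p=0 r=0
  Δ1: clk:0→1
  Δ2: u:1→0, x:1→0
  Δ3: y:0→1, r:0→1
  Δ4: z:1→0
  Δ5: y:1→0
  (5Δ to stable)
t=3 Δ0: n2=1 u=0 y=0 n1=1 q=1 x=0 clk=1 z=0 p=0 r=1
  Δ1: clk:1→0
  (1Δ to stable)
t=4 Δ0: n2=1 u=0 y=0 n1=1 q=1 x=0 clk=0 z=0 p=0 r=1
  Δ1: clk:0→1
  Δ2: u:0→1, x:0→1
  Δ3: y:0→1, r:1→0
  Δ4: z:0→1
  Δ5: y:1→0
  (5Δ to stable)
t=5 Δ0: n2=1 u=1 y=0 n1=1 q=1 x=1 clk=1 z=1 p=0 r=0
  Δ1: clk:1→0
  (1Δ to stable)
t=6 Δ0: n2=1 u=1 y=0 n1=1 q=1 x=1 clk=0 z=1 p=0 r=0
  Δ1: clk:0→1
  Δ2: u:1→0, x:1→0
  Δ3: y:0→1, r:0→1
  Δ4: z:1→0
  Δ5: y:1→0
  (5Δ to stable)
t=7 Δ0: n2=1 u=0 y=0 n1=1 q=1 x=0 clk=1 z=0 p=0 r=1
  Δ1: clk:1→0
  (1Δ to stable)
t=8 Δ0: n2=1 u=0 y=0 n1=1 q=1 x=0 clk=0 z=0 p=0 r=1
  Δ1: clk:0→1
  Δ2: u:0→1, x:0→1
  Δ3: y:0→1, r:1→0
  Δ4: z:0→1
  Δ5: y:1→0
  (5Δ to stable)
t=9 Δ0: n2=1 u=1 y=0 n1=1 q=1 x=1 clk=1 z=1 p=0 r=0
  Δ1: clk:1→0
  (1Δ to stable)
t=10 Δ0: n2=1 u=1 y=0 n1=1 q=1 x=1 clk=0 z=1 p=0 r=0
  Δ1: clk:0→1
  Δ2: u:1→0, x:1→0
  Δ3: y:0→1, r:0→1
  Δ4: z:1→0
  Δ5: y:1→0
  (5Δ to stable)
t=11 Δ0: n2=1 u=0 y=0 n1=1 q=1 x=0 clk=1 z=0 p=0 r=1
  Δ1: clk:1→0
  (1Δ to stable)
t=12 Δ0: n2=1 u=0 y=0 n1=1 q=1 x=0 clk=0 z=0 p=0 r=1
  Δ1: clk:0→1
  Δ2: u:0→1, x:0→1
  Δ3: y:0→1, r:1→0
  Δ4: z:0→1
  Δ5: y:1→0
  (5Δ to stable)
t=13 Δ0: n2=1 u=1 y=0 n1=1 q=1 x=1 clk=1 z=1 p=0 r=0
  Δ1: clk:1→0
  (1Δ to stable)
t=14 Δ0: n2=1 u=1 y=0 n1=1 q=1 x=1 clk=0 z=1 p=0 r=0
  Δ1: clk:0→1
  Δ2: u:1→0, x:1→0
  Δ3: y:0→1, r:0→1
  Δ4: z:1→0
  Δ5: y:1→0
  (5Δ to stable)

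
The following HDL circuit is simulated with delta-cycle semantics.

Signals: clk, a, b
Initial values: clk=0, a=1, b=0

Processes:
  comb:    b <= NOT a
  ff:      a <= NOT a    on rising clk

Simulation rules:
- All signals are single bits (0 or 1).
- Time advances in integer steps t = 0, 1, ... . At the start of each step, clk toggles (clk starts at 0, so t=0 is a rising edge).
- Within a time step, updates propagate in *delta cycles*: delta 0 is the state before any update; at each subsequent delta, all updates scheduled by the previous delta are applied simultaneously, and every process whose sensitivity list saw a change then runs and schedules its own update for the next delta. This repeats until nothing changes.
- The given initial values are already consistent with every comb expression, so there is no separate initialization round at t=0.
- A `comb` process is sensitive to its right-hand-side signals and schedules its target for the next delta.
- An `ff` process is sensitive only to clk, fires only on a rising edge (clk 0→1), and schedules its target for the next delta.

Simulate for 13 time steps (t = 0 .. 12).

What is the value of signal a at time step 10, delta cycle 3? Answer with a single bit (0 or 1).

t=0 Δ0: b=0 a=1 clk=0
  Δ1: clk:0→1
  Δ2: a:1→0
  Δ3: b:0→1
  (3Δ to stable)
t=1 Δ0: b=1 a=0 clk=1
  Δ1: clk:1→0
  (1Δ to stable)
t=2 Δ0: b=1 a=0 clk=0
  Δ1: clk:0→1
  Δ2: a:0→1
  Δ3: b:1→0
  (3Δ to stable)
t=3 Δ0: b=0 a=1 clk=1
  Δ1: clk:1→0
  (1Δ to stable)
t=4 Δ0: b=0 a=1 clk=0
  Δ1: clk:0→1
  Δ2: a:1→0
  Δ3: b:0→1
  (3Δ to stable)
t=5 Δ0: b=1 a=0 clk=1
  Δ1: clk:1→0
  (1Δ to stable)
t=6 Δ0: b=1 a=0 clk=0
  Δ1: clk:0→1
  Δ2: a:0→1
  Δ3: b:1→0
  (3Δ to stable)
t=7 Δ0: b=0 a=1 clk=1
  Δ1: clk:1→0
  (1Δ to stable)
t=8 Δ0: b=0 a=1 clk=0
  Δ1: clk:0→1
  Δ2: a:1→0
  Δ3: b:0→1
  (3Δ to stable)
t=9 Δ0: b=1 a=0 clk=1
  Δ1: clk:1→0
  (1Δ to stable)
t=10 Δ0: b=1 a=0 clk=0
  Δ1: clk:0→1
  Δ2: a:0→1
  Δ3: b:1→0
  (3Δ to stable)
t=11 Δ0: b=0 a=1 clk=1
  Δ1: clk:1→0
  (1Δ to stable)
t=12 Δ0: b=0 a=1 clk=0
  Δ1: clk:0→1
  Δ2: a:1→0
  Δ3: b:0→1
  (3Δ to stable)

1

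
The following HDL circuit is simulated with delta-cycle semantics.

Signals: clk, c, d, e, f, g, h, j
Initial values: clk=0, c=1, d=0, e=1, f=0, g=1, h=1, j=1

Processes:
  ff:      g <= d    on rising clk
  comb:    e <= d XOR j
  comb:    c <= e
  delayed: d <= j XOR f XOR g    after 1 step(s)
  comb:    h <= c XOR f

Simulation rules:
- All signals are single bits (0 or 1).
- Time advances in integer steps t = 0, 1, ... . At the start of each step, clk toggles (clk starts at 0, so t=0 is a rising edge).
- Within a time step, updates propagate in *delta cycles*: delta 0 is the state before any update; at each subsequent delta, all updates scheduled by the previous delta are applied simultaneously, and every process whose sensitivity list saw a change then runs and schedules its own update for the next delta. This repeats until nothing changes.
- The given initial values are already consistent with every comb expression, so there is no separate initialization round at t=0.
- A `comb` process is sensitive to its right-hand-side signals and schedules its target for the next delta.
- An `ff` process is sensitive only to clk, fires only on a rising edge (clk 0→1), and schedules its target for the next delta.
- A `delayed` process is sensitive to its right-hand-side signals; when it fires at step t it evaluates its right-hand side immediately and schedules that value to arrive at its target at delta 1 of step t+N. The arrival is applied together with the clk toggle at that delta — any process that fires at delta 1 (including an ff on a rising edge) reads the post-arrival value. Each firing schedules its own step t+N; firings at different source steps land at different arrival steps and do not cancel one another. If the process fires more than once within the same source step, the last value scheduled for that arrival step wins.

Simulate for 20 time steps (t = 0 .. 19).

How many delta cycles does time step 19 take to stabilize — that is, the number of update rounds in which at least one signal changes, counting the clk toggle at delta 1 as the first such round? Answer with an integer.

4

t=0 Δ0: h=1 d=0 j=1 clk=0 e=1 g=1 c=1 f=0
  Δ1: clk:0→1
  Δ2: g:1→0
  (2Δ to stable)
t=1 Δ0: h=1 d=0 j=1 clk=1 e=1 g=0 c=1 f=0
  Δ1: d:0→1, clk:1→0
  Δ2: e:1→0
  Δ3: c:1→0
  Δ4: h:1→0
  (4Δ to stable)
t=2 Δ0: h=0 d=1 j=1 clk=0 e=0 g=0 c=0 f=0
  Δ1: clk:0→1
  Δ2: g:0→1
  (2Δ to stable)
t=3 Δ0: h=0 d=1 j=1 clk=1 e=0 g=1 c=0 f=0
  Δ1: d:1→0, clk:1→0
  Δ2: e:0→1
  Δ3: c:0→1
  Δ4: h:0→1
  (4Δ to stable)
t=4 Δ0: h=1 d=0 j=1 clk=0 e=1 g=1 c=1 f=0
  Δ1: clk:0→1
  Δ2: g:1→0
  (2Δ to stable)
t=5 Δ0: h=1 d=0 j=1 clk=1 e=1 g=0 c=1 f=0
  Δ1: d:0→1, clk:1→0
  Δ2: e:1→0
  Δ3: c:1→0
  Δ4: h:1→0
  (4Δ to stable)
t=6 Δ0: h=0 d=1 j=1 clk=0 e=0 g=0 c=0 f=0
  Δ1: clk:0→1
  Δ2: g:0→1
  (2Δ to stable)
t=7 Δ0: h=0 d=1 j=1 clk=1 e=0 g=1 c=0 f=0
  Δ1: d:1→0, clk:1→0
  Δ2: e:0→1
  Δ3: c:0→1
  Δ4: h:0→1
  (4Δ to stable)
t=8 Δ0: h=1 d=0 j=1 clk=0 e=1 g=1 c=1 f=0
  Δ1: clk:0→1
  Δ2: g:1→0
  (2Δ to stable)
t=9 Δ0: h=1 d=0 j=1 clk=1 e=1 g=0 c=1 f=0
  Δ1: d:0→1, clk:1→0
  Δ2: e:1→0
  Δ3: c:1→0
  Δ4: h:1→0
  (4Δ to stable)
t=10 Δ0: h=0 d=1 j=1 clk=0 e=0 g=0 c=0 f=0
  Δ1: clk:0→1
  Δ2: g:0→1
  (2Δ to stable)
t=11 Δ0: h=0 d=1 j=1 clk=1 e=0 g=1 c=0 f=0
  Δ1: d:1→0, clk:1→0
  Δ2: e:0→1
  Δ3: c:0→1
  Δ4: h:0→1
  (4Δ to stable)
t=12 Δ0: h=1 d=0 j=1 clk=0 e=1 g=1 c=1 f=0
  Δ1: clk:0→1
  Δ2: g:1→0
  (2Δ to stable)
t=13 Δ0: h=1 d=0 j=1 clk=1 e=1 g=0 c=1 f=0
  Δ1: d:0→1, clk:1→0
  Δ2: e:1→0
  Δ3: c:1→0
  Δ4: h:1→0
  (4Δ to stable)
t=14 Δ0: h=0 d=1 j=1 clk=0 e=0 g=0 c=0 f=0
  Δ1: clk:0→1
  Δ2: g:0→1
  (2Δ to stable)
t=15 Δ0: h=0 d=1 j=1 clk=1 e=0 g=1 c=0 f=0
  Δ1: d:1→0, clk:1→0
  Δ2: e:0→1
  Δ3: c:0→1
  Δ4: h:0→1
  (4Δ to stable)
t=16 Δ0: h=1 d=0 j=1 clk=0 e=1 g=1 c=1 f=0
  Δ1: clk:0→1
  Δ2: g:1→0
  (2Δ to stable)
t=17 Δ0: h=1 d=0 j=1 clk=1 e=1 g=0 c=1 f=0
  Δ1: d:0→1, clk:1→0
  Δ2: e:1→0
  Δ3: c:1→0
  Δ4: h:1→0
  (4Δ to stable)
t=18 Δ0: h=0 d=1 j=1 clk=0 e=0 g=0 c=0 f=0
  Δ1: clk:0→1
  Δ2: g:0→1
  (2Δ to stable)
t=19 Δ0: h=0 d=1 j=1 clk=1 e=0 g=1 c=0 f=0
  Δ1: d:1→0, clk:1→0
  Δ2: e:0→1
  Δ3: c:0→1
  Δ4: h:0→1
  (4Δ to stable)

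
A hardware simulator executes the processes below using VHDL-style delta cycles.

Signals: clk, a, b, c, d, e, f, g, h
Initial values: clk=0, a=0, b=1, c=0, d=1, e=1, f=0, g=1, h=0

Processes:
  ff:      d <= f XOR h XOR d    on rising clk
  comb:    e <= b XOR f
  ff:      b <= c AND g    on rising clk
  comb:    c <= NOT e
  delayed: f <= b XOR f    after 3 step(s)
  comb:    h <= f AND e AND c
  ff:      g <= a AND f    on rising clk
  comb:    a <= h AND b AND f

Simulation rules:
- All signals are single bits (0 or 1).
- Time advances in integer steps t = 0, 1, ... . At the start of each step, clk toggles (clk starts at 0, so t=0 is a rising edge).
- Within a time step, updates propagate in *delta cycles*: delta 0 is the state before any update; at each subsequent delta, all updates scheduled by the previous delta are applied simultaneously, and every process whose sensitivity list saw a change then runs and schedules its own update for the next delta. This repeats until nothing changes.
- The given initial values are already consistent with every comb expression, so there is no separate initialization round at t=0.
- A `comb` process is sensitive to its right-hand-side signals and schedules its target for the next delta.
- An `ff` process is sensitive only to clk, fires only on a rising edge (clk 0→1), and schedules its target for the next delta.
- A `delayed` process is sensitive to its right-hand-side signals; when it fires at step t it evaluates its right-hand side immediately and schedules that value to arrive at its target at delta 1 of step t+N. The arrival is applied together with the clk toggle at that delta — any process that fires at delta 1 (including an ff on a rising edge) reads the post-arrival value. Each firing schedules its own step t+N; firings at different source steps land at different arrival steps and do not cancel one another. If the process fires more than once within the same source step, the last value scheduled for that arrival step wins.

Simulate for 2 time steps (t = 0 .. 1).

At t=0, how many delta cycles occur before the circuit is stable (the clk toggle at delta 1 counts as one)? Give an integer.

4

t=0 Δ0: f=0 d=1 h=0 g=1 a=0 c=0 e=1 b=1 clk=0
  Δ1: clk:0→1
  Δ2: g:1→0, b:1→0
  Δ3: e:1→0
  Δ4: c:0→1
  (4Δ to stable)
t=1 Δ0: f=0 d=1 h=0 g=0 a=0 c=1 e=0 b=0 clk=1
  Δ1: clk:1→0
  (1Δ to stable)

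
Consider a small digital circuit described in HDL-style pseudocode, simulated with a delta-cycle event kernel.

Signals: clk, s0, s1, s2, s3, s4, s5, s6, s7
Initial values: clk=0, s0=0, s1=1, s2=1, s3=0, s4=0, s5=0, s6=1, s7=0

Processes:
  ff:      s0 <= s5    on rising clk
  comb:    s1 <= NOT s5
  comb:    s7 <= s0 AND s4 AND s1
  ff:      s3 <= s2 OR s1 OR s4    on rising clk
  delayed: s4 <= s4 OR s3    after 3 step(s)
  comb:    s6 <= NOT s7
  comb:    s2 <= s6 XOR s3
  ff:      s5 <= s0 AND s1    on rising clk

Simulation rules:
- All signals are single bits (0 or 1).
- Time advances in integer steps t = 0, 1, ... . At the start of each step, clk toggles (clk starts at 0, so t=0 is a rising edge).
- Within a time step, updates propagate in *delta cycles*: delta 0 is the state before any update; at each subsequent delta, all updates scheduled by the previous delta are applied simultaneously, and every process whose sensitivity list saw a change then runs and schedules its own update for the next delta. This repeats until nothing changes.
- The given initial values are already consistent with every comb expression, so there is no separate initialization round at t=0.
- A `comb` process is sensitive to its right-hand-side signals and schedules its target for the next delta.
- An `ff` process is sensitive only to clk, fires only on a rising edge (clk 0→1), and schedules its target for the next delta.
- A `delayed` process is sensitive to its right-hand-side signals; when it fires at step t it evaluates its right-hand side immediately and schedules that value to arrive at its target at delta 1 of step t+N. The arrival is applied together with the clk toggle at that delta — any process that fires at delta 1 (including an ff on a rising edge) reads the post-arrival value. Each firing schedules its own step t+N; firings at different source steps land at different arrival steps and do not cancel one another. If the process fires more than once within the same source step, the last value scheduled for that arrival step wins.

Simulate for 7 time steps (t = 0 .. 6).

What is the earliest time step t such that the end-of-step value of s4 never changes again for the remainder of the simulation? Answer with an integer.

t=0 Δ0: s5=0 s0=0 s2=1 s7=0 clk=0 s4=0 s3=0 s6=1 s1=1
  Δ1: clk:0→1
  Δ2: s3:0→1
  Δ3: s2:1→0
  (3Δ to stable)
t=1 Δ0: s5=0 s0=0 s2=0 s7=0 clk=1 s4=0 s3=1 s6=1 s1=1
  Δ1: clk:1→0
  (1Δ to stable)
t=2 Δ0: s5=0 s0=0 s2=0 s7=0 clk=0 s4=0 s3=1 s6=1 s1=1
  Δ1: clk:0→1
  (1Δ to stable)
t=3 Δ0: s5=0 s0=0 s2=0 s7=0 clk=1 s4=0 s3=1 s6=1 s1=1
  Δ1: clk:1→0, s4:0→1
  (1Δ to stable)
t=4 Δ0: s5=0 s0=0 s2=0 s7=0 clk=0 s4=1 s3=1 s6=1 s1=1
  Δ1: clk:0→1
  (1Δ to stable)
t=5 Δ0: s5=0 s0=0 s2=0 s7=0 clk=1 s4=1 s3=1 s6=1 s1=1
  Δ1: clk:1→0
  (1Δ to stable)
t=6 Δ0: s5=0 s0=0 s2=0 s7=0 clk=0 s4=1 s3=1 s6=1 s1=1
  Δ1: clk:0→1
  (1Δ to stable)

3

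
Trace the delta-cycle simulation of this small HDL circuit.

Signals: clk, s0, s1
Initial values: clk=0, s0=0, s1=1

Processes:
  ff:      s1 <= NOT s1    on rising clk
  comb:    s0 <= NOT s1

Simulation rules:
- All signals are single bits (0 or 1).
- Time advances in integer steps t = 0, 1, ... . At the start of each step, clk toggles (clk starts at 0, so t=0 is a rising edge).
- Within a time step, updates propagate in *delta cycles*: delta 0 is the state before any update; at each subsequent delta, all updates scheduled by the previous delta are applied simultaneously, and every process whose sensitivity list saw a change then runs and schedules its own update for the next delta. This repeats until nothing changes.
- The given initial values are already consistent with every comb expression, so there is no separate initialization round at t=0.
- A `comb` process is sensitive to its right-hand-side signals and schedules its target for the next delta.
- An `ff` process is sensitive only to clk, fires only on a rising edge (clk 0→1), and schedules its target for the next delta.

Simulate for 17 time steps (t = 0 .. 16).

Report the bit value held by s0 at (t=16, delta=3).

[bits: s0,clk,s1]
t=0: Δ0=001 Δ1=011 Δ2=010 Δ3=110 | 3Δ
t=1: Δ0=110 Δ1=100 | 1Δ
t=2: Δ0=100 Δ1=110 Δ2=111 Δ3=011 | 3Δ
t=3: Δ0=011 Δ1=001 | 1Δ
t=4: Δ0=001 Δ1=011 Δ2=010 Δ3=110 | 3Δ
t=5: Δ0=110 Δ1=100 | 1Δ
t=6: Δ0=100 Δ1=110 Δ2=111 Δ3=011 | 3Δ
t=7: Δ0=011 Δ1=001 | 1Δ
t=8: Δ0=001 Δ1=011 Δ2=010 Δ3=110 | 3Δ
t=9: Δ0=110 Δ1=100 | 1Δ
t=10: Δ0=100 Δ1=110 Δ2=111 Δ3=011 | 3Δ
t=11: Δ0=011 Δ1=001 | 1Δ
t=12: Δ0=001 Δ1=011 Δ2=010 Δ3=110 | 3Δ
t=13: Δ0=110 Δ1=100 | 1Δ
t=14: Δ0=100 Δ1=110 Δ2=111 Δ3=011 | 3Δ
t=15: Δ0=011 Δ1=001 | 1Δ
t=16: Δ0=001 Δ1=011 Δ2=010 Δ3=110 | 3Δ

1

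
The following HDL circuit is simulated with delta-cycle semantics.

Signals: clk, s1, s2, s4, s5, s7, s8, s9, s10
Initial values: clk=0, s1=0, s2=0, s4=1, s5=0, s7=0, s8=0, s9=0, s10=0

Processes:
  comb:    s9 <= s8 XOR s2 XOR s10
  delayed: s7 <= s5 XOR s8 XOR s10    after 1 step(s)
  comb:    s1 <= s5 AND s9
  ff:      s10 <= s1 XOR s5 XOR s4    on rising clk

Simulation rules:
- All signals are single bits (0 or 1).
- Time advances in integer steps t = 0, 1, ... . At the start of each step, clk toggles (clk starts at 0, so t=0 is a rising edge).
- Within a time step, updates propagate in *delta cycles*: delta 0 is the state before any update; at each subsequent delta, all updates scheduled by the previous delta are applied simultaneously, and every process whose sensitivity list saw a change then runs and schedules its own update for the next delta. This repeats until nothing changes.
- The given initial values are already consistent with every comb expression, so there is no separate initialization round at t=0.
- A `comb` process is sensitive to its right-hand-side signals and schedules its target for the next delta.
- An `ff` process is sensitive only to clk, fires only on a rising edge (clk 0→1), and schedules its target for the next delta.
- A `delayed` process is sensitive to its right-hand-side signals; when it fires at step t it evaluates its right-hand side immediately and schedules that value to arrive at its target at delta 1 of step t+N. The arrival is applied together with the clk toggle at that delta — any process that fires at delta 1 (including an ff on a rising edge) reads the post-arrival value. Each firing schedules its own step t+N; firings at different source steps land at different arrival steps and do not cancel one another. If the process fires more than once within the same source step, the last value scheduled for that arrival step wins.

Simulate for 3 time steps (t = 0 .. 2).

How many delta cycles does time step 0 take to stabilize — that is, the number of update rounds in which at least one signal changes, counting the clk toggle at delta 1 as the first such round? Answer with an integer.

3

t0.Δ0 s8=0 clk=0 s5=0 s4=1 s2=0 s9=0 s7=0 s10=0 s1=0
t0.Δ1 s8=0 clk=1 s5=0 s4=1 s2=0 s9=0 s7=0 s10=0 s1=0
t0.Δ2 s8=0 clk=1 s5=0 s4=1 s2=0 s9=0 s7=0 s10=1 s1=0
t0.Δ3 s8=0 clk=1 s5=0 s4=1 s2=0 s9=1 s7=0 s10=1 s1=0
t1.Δ0 s8=0 clk=1 s5=0 s4=1 s2=0 s9=1 s7=0 s10=1 s1=0
t1.Δ1 s8=0 clk=0 s5=0 s4=1 s2=0 s9=1 s7=1 s10=1 s1=0
t2.Δ0 s8=0 clk=0 s5=0 s4=1 s2=0 s9=1 s7=1 s10=1 s1=0
t2.Δ1 s8=0 clk=1 s5=0 s4=1 s2=0 s9=1 s7=1 s10=1 s1=0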